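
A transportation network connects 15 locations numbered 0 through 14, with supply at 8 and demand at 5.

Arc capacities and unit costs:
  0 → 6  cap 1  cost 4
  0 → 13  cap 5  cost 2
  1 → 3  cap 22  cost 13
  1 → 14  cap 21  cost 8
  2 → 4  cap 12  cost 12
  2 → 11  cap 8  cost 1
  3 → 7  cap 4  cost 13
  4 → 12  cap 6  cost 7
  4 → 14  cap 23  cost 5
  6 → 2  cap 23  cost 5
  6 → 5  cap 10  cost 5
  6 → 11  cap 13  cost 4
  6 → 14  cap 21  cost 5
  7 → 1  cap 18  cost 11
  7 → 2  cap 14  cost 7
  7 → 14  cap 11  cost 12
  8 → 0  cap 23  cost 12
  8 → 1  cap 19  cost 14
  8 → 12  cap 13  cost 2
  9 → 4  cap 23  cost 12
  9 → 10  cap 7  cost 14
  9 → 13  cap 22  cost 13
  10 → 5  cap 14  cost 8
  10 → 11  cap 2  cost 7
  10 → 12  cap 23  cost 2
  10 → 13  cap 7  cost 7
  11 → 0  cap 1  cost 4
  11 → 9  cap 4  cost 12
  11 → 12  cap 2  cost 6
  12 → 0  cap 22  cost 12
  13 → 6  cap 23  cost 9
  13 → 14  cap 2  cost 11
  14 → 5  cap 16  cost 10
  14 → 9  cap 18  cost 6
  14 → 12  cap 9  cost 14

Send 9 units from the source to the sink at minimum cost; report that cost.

shortest-cost path #1: 8→0→6→5 push 1 @ unit cost 21 (adds 21)
shortest-cost path #2: 8→0→13→6→5 push 5 @ unit cost 28 (adds 140)
shortest-cost path #3: 8→1→14→5 push 3 @ unit cost 32 (adds 96)
total cost = 257

Minimum cost for 9 units: 257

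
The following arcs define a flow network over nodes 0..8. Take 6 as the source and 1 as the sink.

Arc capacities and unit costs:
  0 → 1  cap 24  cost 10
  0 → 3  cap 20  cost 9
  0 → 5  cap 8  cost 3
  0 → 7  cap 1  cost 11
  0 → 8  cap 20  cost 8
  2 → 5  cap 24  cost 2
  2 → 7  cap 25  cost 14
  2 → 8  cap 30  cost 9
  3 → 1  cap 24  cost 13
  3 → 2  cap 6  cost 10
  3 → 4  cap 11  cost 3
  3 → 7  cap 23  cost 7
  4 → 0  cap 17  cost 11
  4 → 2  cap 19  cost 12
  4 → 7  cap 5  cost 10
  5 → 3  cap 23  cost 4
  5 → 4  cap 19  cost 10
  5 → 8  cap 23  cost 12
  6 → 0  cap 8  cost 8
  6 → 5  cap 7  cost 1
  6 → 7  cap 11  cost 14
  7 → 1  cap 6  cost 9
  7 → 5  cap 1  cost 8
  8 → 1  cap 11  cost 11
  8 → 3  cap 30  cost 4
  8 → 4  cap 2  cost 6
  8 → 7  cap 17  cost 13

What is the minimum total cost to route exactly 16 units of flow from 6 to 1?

Minimum cost for 16 units: 293

shortest-cost path #1: 6→0→1 push 8 @ unit cost 18 (adds 144)
shortest-cost path #2: 6→5→3→1 push 7 @ unit cost 18 (adds 126)
shortest-cost path #3: 6→7→1 push 1 @ unit cost 23 (adds 23)
total cost = 293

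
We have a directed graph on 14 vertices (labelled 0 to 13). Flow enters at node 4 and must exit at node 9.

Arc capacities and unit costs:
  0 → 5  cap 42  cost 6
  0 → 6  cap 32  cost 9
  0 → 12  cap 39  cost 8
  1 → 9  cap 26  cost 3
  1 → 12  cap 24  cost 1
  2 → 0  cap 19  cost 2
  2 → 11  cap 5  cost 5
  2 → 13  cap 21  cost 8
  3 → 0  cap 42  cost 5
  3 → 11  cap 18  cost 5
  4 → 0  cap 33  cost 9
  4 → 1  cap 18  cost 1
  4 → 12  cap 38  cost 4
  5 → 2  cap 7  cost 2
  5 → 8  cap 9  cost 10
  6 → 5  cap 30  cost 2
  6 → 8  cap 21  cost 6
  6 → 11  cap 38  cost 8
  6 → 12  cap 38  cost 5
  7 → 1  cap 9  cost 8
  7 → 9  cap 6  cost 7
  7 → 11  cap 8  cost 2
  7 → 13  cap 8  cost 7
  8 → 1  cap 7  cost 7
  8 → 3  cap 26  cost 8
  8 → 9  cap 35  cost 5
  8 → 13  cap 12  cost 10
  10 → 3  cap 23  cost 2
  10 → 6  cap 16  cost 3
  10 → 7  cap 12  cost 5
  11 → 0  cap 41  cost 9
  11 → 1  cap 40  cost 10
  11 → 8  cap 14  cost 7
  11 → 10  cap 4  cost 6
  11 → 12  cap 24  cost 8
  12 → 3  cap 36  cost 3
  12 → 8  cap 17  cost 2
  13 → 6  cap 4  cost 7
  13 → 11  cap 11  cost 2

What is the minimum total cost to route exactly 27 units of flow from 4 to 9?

Minimum cost for 27 units: 171

shortest-cost path #1: 4→1→9 push 18 @ unit cost 4 (adds 72)
shortest-cost path #2: 4→12→8→9 push 9 @ unit cost 11 (adds 99)
total cost = 171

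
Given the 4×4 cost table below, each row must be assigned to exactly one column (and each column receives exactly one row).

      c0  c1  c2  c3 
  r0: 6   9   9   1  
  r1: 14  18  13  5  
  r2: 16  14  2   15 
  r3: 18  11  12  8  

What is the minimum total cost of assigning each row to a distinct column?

Minimum assignment cost: 24

optimal assignment: row0→col0 (cost 6), row1→col3 (cost 5), row2→col2 (cost 2), row3→col1 (cost 11)
total = 6 + 5 + 2 + 11 = 24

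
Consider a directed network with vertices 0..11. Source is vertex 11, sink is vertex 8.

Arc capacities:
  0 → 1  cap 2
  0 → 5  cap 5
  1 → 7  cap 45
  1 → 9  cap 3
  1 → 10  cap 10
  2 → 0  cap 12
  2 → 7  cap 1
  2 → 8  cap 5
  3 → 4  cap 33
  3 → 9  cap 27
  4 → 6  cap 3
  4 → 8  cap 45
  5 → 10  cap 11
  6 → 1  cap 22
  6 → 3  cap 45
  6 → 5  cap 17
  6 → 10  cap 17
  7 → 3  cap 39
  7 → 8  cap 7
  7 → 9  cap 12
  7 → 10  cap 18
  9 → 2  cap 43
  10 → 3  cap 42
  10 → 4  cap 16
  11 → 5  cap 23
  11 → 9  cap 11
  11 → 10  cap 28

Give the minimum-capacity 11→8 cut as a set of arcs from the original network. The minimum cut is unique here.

augment #1: 11→9→2→8 push 5
augment #2: 11→10→4→8 push 16
augment #3: 11→9→2→7→8 push 1
augment #4: 11→10→3→4→8 push 12
augment #5: 11→5→10→3→4→8 push 11
augment #6: 11→9→2→0→1→7→8 push 2
max flow = 47; residual-reachable set from 11 gives S-side
cut edges (S→T): {(0,1), (2,7), (2,8), (5,10), (11,10)} total cap 47

Min-cut arcs: {(0,1), (2,7), (2,8), (5,10), (11,10)} (total capacity 47)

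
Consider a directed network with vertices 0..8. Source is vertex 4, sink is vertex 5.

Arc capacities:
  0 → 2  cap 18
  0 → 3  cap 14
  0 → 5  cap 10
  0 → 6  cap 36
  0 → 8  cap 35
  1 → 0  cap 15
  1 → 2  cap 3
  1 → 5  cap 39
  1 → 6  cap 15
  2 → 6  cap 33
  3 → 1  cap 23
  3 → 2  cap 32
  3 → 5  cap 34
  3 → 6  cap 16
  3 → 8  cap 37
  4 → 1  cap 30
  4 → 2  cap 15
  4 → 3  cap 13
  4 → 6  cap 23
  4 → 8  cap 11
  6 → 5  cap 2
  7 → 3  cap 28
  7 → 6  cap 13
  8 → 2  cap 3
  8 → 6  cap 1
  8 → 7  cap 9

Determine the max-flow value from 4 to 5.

Maximum flow value: 54

augment #1: 4→1→5 bottleneck 30, total now 30
augment #2: 4→3→5 bottleneck 13, total now 43
augment #3: 4→6→5 bottleneck 2, total now 45
augment #4: 4→8→7→3→5 bottleneck 9, total now 54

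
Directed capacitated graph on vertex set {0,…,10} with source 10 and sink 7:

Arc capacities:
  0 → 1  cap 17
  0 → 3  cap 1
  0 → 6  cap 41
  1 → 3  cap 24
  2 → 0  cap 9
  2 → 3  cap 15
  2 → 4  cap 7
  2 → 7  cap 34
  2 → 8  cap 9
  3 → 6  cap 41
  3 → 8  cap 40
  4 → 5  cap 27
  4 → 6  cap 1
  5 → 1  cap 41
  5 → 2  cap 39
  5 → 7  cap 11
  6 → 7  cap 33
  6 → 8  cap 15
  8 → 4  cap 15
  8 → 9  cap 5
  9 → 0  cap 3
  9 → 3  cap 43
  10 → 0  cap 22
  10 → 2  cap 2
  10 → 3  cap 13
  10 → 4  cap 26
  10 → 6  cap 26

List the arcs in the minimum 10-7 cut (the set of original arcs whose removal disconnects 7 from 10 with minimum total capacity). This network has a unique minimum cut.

Min-cut arcs: {(4,5), (6,7), (10,2)} (total capacity 62)

augment #1: 10→2→7 push 2
augment #2: 10→6→7 push 26
augment #3: 10→0→6→7 push 7
augment #4: 10→4→5→7 push 11
augment #5: 10→4→5→2→7 push 15
augment #6: 10→3→8→4→5→2→7 push 1
max flow = 62; residual-reachable set from 10 gives S-side
cut edges (S→T): {(4,5), (6,7), (10,2)} total cap 62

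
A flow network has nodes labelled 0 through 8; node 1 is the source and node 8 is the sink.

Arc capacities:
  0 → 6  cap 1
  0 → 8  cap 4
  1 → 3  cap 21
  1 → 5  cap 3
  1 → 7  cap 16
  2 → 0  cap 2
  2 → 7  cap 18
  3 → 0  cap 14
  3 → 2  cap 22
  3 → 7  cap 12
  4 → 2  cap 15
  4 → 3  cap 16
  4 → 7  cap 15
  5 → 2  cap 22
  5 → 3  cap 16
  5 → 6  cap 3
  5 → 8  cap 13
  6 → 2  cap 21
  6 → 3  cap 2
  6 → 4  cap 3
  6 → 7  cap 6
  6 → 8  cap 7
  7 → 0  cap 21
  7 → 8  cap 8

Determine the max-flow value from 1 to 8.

augment #1: 1→5→8 bottleneck 3, total now 3
augment #2: 1→7→8 bottleneck 8, total now 11
augment #3: 1→3→0→8 bottleneck 4, total now 15
augment #4: 1→3→0→6→8 bottleneck 1, total now 16

Maximum flow value: 16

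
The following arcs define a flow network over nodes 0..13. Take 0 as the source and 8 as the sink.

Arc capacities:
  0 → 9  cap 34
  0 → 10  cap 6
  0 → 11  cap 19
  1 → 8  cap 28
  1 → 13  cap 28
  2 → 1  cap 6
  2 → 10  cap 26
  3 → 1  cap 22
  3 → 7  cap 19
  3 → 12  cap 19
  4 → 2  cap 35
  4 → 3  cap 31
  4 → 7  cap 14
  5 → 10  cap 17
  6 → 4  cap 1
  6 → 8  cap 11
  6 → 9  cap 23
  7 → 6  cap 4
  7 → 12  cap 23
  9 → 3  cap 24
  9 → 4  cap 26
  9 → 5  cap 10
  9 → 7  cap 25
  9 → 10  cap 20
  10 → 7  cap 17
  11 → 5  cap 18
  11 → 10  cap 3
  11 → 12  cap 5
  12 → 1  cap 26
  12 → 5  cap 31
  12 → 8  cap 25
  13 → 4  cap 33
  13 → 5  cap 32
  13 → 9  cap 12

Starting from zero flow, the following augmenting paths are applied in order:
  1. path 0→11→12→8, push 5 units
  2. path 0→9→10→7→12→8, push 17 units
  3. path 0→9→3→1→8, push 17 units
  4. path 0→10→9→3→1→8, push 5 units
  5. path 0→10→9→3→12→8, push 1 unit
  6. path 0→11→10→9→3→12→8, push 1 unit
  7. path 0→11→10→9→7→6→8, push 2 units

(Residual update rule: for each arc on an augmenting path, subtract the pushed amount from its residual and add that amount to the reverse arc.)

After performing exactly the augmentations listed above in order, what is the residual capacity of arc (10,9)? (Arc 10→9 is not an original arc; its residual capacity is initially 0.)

Residual capacity of (10,9): 8

after path 1 (0→11→12→8, push 5): res(10,9)=0
after path 2 (0→9→10→7→12→8, push 17): res(10,9)=17
after path 3 (0→9→3→1→8, push 17): res(10,9)=17
after path 4 (0→10→9→3→1→8, push 5): res(10,9)=12
after path 5 (0→10→9→3→12→8, push 1): res(10,9)=11
after path 6 (0→11→10→9→3→12→8, push 1): res(10,9)=10
after path 7 (0→11→10→9→7→6→8, push 2): res(10,9)=8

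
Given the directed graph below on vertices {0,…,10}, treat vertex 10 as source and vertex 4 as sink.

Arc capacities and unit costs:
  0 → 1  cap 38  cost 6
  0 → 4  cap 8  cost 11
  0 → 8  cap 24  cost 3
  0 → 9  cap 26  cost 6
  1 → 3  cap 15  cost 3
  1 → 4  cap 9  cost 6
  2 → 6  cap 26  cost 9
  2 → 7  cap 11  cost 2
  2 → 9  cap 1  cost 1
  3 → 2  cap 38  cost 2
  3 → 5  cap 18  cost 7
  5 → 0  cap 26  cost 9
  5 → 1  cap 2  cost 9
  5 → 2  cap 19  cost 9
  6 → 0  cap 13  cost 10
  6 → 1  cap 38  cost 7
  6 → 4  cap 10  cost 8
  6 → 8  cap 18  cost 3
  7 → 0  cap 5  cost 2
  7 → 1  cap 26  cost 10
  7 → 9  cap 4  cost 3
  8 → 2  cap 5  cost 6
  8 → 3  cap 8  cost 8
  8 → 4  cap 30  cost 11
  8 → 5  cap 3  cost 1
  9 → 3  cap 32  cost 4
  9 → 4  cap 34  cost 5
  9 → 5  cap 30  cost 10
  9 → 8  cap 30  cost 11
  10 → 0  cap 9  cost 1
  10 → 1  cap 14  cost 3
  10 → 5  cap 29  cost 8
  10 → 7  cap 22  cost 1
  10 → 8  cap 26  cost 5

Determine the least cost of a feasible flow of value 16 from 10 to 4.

shortest-cost path #1: 10→1→4 push 9 @ unit cost 9 (adds 81)
shortest-cost path #2: 10→7→9→4 push 4 @ unit cost 9 (adds 36)
shortest-cost path #3: 10→0→4 push 3 @ unit cost 12 (adds 36)
total cost = 153

Minimum cost for 16 units: 153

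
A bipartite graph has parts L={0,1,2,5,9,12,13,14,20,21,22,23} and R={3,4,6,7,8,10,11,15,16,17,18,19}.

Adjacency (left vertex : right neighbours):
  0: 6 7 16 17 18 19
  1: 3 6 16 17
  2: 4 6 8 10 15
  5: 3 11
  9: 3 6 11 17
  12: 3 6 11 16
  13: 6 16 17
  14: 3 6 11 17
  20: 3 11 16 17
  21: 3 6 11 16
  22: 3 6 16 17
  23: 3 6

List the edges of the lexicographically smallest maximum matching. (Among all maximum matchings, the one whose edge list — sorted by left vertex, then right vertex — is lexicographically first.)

Lex-smallest maximum matching: {(0,7), (1,3), (2,4), (5,11), (9,6), (12,16), (13,17)}

|M| = 7 (so the lex-smallest maximum matching has 7 edges)
process left vertices in ascending order; for each, take the smallest-labelled available neighbour that still permits 7 edges overall, or leave it unmatched if none does
lex-smallest matching: {0-7, 1-3, 2-4, 5-11, 9-6, 12-16, 13-17}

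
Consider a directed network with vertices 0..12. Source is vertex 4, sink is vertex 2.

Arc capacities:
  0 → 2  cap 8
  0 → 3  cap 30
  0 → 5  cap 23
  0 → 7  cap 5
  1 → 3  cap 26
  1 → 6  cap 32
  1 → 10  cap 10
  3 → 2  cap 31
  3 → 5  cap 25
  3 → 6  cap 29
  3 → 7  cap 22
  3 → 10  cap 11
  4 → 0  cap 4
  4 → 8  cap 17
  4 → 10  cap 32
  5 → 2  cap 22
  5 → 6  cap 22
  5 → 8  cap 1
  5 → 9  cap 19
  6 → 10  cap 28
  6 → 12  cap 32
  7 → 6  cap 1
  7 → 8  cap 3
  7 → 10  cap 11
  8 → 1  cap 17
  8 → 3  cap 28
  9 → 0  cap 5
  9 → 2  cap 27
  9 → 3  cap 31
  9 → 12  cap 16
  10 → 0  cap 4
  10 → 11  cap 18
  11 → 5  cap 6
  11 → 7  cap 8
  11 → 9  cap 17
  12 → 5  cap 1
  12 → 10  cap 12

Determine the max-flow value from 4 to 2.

Maximum flow value: 43

augment #1: 4→0→2 bottleneck 4, total now 4
augment #2: 4→8→3→2 bottleneck 17, total now 21
augment #3: 4→10→0→2 bottleneck 4, total now 25
augment #4: 4→10→11→5→2 bottleneck 6, total now 31
augment #5: 4→10→11→9→2 bottleneck 12, total now 43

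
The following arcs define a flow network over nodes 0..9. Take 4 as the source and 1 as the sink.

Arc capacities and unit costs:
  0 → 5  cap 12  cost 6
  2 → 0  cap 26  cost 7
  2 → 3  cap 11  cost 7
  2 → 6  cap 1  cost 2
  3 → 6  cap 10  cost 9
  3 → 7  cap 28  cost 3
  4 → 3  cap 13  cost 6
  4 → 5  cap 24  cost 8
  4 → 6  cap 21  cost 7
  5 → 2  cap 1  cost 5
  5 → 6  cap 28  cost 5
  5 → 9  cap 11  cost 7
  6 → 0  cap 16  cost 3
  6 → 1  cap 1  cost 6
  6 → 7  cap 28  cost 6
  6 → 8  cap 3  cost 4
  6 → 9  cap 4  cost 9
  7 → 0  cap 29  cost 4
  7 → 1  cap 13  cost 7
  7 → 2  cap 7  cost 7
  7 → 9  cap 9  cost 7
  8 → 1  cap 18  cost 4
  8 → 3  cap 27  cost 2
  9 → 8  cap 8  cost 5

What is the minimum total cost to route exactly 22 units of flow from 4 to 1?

Minimum cost for 22 units: 386

shortest-cost path #1: 4→6→1 push 1 @ unit cost 13 (adds 13)
shortest-cost path #2: 4→6→8→1 push 3 @ unit cost 15 (adds 45)
shortest-cost path #3: 4→3→7→1 push 13 @ unit cost 16 (adds 208)
shortest-cost path #4: 4→5→9→8→1 push 5 @ unit cost 24 (adds 120)
total cost = 386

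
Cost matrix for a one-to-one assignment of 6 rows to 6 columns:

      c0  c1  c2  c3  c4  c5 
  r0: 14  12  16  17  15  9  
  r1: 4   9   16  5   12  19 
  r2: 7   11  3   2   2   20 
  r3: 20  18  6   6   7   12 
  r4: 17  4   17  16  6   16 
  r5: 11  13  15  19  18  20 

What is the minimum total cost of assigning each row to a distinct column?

Minimum assignment cost: 37

optimal assignment: row0→col5 (cost 9), row1→col3 (cost 5), row2→col4 (cost 2), row3→col2 (cost 6), row4→col1 (cost 4), row5→col0 (cost 11)
total = 9 + 5 + 2 + 6 + 4 + 11 = 37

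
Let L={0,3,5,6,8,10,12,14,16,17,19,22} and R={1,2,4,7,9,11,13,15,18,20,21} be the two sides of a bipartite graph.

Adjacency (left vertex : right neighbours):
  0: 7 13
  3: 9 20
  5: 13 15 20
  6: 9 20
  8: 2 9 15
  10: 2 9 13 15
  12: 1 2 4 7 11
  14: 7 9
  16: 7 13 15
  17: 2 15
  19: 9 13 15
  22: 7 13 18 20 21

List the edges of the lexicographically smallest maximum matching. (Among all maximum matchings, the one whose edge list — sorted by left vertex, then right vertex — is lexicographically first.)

Lex-smallest maximum matching: {(0,7), (3,9), (5,13), (6,20), (8,2), (10,15), (12,1), (22,18)}

|M| = 8 (so the lex-smallest maximum matching has 8 edges)
process left vertices in ascending order; for each, take the smallest-labelled available neighbour that still permits 8 edges overall, or leave it unmatched if none does
lex-smallest matching: {0-7, 3-9, 5-13, 6-20, 8-2, 10-15, 12-1, 22-18}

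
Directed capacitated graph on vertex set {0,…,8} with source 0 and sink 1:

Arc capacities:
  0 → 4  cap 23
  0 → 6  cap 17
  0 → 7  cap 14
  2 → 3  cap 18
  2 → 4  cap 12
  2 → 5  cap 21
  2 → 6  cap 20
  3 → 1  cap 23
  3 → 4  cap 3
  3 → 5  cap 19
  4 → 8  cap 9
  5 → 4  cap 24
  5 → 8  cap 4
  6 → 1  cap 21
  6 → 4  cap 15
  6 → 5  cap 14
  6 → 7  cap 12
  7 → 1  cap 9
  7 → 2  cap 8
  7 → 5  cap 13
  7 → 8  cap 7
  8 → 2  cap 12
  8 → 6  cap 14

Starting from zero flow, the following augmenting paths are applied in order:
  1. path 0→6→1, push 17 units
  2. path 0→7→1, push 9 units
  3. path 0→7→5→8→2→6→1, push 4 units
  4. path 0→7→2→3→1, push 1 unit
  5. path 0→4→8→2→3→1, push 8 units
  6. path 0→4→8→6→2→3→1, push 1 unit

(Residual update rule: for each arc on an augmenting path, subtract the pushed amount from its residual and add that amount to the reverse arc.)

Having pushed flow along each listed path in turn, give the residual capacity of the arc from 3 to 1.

Residual capacity of (3,1): 13

after path 1 (0→6→1, push 17): res(3,1)=23
after path 2 (0→7→1, push 9): res(3,1)=23
after path 3 (0→7→5→8→2→6→1, push 4): res(3,1)=23
after path 4 (0→7→2→3→1, push 1): res(3,1)=22
after path 5 (0→4→8→2→3→1, push 8): res(3,1)=14
after path 6 (0→4→8→6→2→3→1, push 1): res(3,1)=13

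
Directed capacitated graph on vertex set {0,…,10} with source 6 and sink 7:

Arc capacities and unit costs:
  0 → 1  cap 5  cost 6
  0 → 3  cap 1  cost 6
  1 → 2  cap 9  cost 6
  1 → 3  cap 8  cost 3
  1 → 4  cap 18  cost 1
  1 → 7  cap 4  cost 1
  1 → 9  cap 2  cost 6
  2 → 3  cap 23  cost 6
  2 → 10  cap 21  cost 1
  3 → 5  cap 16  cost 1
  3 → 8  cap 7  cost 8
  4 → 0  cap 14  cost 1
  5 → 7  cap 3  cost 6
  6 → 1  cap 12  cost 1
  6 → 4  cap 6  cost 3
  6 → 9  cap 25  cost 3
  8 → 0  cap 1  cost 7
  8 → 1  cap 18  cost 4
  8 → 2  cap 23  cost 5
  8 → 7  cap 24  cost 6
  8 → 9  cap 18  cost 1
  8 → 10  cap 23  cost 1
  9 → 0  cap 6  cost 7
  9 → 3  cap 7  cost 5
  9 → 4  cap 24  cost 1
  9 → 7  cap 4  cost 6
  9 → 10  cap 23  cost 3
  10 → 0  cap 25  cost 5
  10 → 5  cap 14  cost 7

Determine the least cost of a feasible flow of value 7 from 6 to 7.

shortest-cost path #1: 6→1→7 push 4 @ unit cost 2 (adds 8)
shortest-cost path #2: 6→9→7 push 3 @ unit cost 9 (adds 27)
total cost = 35

Minimum cost for 7 units: 35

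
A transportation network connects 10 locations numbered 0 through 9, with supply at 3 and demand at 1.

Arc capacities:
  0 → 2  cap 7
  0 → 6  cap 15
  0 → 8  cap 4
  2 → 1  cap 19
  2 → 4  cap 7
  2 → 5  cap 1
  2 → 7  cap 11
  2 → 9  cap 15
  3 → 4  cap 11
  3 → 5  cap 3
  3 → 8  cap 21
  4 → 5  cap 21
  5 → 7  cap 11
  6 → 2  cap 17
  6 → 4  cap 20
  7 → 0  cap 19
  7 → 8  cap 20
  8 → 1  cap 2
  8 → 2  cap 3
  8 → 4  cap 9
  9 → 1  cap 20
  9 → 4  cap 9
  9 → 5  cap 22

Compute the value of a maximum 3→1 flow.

Maximum flow value: 16

augment #1: 3→8→1 bottleneck 2, total now 2
augment #2: 3→8→2→1 bottleneck 3, total now 5
augment #3: 3→5→7→0→2→1 bottleneck 3, total now 8
augment #4: 3→4→5→7→0→2→1 bottleneck 4, total now 12
augment #5: 3→4→5→7→0→6→2→1 bottleneck 4, total now 16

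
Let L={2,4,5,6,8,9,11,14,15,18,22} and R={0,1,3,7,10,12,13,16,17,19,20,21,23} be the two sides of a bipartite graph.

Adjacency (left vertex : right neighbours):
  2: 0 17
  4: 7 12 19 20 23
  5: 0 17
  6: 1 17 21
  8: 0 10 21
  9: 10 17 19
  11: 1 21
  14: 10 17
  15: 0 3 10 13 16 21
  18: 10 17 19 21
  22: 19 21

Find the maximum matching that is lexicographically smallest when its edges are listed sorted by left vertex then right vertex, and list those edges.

|M| = 8 (so the lex-smallest maximum matching has 8 edges)
process left vertices in ascending order; for each, take the smallest-labelled available neighbour that still permits 8 edges overall, or leave it unmatched if none does
lex-smallest matching: {2-0, 4-7, 5-17, 6-1, 8-10, 9-19, 11-21, 15-3}

Lex-smallest maximum matching: {(2,0), (4,7), (5,17), (6,1), (8,10), (9,19), (11,21), (15,3)}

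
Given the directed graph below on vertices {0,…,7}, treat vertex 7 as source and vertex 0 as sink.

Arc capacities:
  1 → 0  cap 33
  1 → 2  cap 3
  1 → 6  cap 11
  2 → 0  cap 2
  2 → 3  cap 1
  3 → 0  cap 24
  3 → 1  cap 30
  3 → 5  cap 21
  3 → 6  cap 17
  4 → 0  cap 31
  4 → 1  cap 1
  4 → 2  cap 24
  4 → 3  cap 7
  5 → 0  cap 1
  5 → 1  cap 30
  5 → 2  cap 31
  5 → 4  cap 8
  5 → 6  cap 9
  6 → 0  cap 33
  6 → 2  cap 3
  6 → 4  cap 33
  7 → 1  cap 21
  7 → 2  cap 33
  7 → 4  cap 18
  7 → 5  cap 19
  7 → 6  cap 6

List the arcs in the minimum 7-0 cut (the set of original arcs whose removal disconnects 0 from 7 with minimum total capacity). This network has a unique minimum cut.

Min-cut arcs: {(2,0), (2,3), (7,1), (7,4), (7,5), (7,6)} (total capacity 67)

augment #1: 7→1→0 push 21
augment #2: 7→2→0 push 2
augment #3: 7→4→0 push 18
augment #4: 7→5→0 push 1
augment #5: 7→6→0 push 6
augment #6: 7→2→3→0 push 1
augment #7: 7→5→1→0 push 12
augment #8: 7→5→4→0 push 6
max flow = 67; residual-reachable set from 7 gives S-side
cut edges (S→T): {(2,0), (2,3), (7,1), (7,4), (7,5), (7,6)} total cap 67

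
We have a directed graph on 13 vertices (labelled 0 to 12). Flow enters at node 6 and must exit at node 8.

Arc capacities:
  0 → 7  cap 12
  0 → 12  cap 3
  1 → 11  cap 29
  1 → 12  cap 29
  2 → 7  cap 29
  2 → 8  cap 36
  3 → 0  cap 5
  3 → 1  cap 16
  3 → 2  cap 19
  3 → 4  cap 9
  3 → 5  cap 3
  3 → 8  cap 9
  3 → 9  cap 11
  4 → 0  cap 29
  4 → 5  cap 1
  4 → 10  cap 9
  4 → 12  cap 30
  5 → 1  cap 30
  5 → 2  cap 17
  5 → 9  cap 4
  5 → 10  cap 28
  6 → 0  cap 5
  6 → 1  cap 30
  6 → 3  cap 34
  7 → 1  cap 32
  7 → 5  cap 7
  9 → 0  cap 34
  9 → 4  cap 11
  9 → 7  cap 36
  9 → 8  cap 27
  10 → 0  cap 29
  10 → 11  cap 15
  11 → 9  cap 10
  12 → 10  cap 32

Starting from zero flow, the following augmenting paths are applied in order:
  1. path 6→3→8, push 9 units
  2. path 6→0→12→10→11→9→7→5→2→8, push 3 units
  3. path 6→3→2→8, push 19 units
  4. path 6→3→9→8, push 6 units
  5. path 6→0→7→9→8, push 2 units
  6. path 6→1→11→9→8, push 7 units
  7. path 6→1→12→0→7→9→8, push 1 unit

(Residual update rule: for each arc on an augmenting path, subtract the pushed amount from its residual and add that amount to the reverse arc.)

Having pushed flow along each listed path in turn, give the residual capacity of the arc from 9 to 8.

Residual capacity of (9,8): 11

after path 1 (6→3→8, push 9): res(9,8)=27
after path 2 (6→0→12→10→11→9→7→5→2→8, push 3): res(9,8)=27
after path 3 (6→3→2→8, push 19): res(9,8)=27
after path 4 (6→3→9→8, push 6): res(9,8)=21
after path 5 (6→0→7→9→8, push 2): res(9,8)=19
after path 6 (6→1→11→9→8, push 7): res(9,8)=12
after path 7 (6→1→12→0→7→9→8, push 1): res(9,8)=11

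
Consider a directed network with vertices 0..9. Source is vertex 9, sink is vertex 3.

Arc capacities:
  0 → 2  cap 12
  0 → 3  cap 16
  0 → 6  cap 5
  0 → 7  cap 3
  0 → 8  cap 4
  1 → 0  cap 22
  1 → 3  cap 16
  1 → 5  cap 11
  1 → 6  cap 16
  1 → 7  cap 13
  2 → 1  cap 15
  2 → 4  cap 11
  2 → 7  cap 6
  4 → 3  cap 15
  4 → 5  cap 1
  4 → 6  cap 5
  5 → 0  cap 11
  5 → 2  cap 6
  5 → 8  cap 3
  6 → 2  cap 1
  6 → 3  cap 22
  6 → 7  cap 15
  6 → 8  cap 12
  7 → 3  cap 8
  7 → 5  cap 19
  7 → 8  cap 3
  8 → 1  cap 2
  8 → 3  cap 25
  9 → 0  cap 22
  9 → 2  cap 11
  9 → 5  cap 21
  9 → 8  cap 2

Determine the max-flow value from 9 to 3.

augment #1: 9→0→3 bottleneck 16, total now 16
augment #2: 9→8→3 bottleneck 2, total now 18
augment #3: 9→0→6→3 bottleneck 5, total now 23
augment #4: 9→0→7→3 bottleneck 1, total now 24
augment #5: 9→2→1→3 bottleneck 11, total now 35
augment #6: 9→5→8→3 bottleneck 3, total now 38
augment #7: 9→5→0→7→3 bottleneck 2, total now 40
augment #8: 9→5→0→8→3 bottleneck 4, total now 44
augment #9: 9→5→2→1→3 bottleneck 4, total now 48
augment #10: 9→5→2→4→3 bottleneck 2, total now 50
augment #11: 9→5→0→2→4→3 bottleneck 5, total now 55

Maximum flow value: 55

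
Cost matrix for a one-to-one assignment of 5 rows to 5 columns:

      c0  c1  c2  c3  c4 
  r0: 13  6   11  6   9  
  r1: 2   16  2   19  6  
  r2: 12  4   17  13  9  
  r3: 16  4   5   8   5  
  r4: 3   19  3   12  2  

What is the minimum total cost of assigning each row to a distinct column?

optimal assignment: row0→col3 (cost 6), row1→col0 (cost 2), row2→col1 (cost 4), row3→col2 (cost 5), row4→col4 (cost 2)
total = 6 + 2 + 4 + 5 + 2 = 19

Minimum assignment cost: 19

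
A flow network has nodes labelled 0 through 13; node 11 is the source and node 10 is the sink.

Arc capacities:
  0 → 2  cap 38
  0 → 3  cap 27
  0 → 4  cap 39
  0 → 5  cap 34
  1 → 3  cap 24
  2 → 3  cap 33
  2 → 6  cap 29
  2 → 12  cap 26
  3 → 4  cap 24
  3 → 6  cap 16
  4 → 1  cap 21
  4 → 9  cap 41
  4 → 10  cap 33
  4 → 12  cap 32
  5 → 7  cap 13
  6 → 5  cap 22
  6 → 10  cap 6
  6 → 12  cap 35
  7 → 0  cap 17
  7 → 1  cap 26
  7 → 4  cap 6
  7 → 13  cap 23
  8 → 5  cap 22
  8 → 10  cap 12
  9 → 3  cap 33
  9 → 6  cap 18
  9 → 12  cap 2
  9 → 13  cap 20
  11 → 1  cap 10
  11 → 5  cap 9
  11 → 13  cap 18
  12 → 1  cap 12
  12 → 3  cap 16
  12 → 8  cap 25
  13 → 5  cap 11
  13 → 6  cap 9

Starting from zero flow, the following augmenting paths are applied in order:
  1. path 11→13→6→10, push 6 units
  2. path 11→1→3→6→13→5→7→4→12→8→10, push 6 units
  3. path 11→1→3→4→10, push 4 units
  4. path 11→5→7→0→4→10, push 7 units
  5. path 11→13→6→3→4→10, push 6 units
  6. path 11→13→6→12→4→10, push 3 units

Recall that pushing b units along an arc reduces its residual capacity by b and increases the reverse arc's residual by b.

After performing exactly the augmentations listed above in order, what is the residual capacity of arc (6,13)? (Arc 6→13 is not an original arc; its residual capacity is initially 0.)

after path 1 (11→13→6→10, push 6): res(6,13)=6
after path 2 (11→1→3→6→13→5→7→4→12→8→10, push 6): res(6,13)=0
after path 3 (11→1→3→4→10, push 4): res(6,13)=0
after path 4 (11→5→7→0→4→10, push 7): res(6,13)=0
after path 5 (11→13→6→3→4→10, push 6): res(6,13)=6
after path 6 (11→13→6→12→4→10, push 3): res(6,13)=9

Residual capacity of (6,13): 9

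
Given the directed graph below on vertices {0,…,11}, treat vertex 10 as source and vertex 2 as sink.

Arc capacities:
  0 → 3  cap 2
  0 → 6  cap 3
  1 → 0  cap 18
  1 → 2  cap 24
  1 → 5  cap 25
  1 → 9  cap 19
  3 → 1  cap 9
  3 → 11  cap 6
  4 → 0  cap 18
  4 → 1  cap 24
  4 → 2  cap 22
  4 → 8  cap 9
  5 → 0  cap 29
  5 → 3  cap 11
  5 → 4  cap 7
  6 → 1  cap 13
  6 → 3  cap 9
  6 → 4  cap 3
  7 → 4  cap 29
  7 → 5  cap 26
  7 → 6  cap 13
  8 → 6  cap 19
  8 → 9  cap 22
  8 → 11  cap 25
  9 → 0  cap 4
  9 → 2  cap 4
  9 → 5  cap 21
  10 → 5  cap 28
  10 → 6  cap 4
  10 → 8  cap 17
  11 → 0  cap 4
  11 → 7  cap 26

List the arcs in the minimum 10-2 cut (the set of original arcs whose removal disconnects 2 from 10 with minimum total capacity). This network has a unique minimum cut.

Min-cut arcs: {(0,3), (0,6), (5,3), (5,4), (10,6), (10,8)} (total capacity 44)

augment #1: 10→5→4→2 push 7
augment #2: 10→6→1→2 push 4
augment #3: 10→8→9→2 push 4
augment #4: 10→5→3→1→2 push 9
augment #5: 10→8→6→1→2 push 9
augment #6: 10→8→6→4→2 push 3
augment #7: 10→8→11→7→4→2 push 1
augment #8: 10→5→3→11→7→4→2 push 2
augment #9: 10→5→0→3→11→7→4→2 push 2
augment #10: 10→5→0→6→3→11→7→4→2 push 2
augment #11: 10→5→0→6→8→11→7→4→2 push 1
max flow = 44; residual-reachable set from 10 gives S-side
cut edges (S→T): {(0,3), (0,6), (5,3), (5,4), (10,6), (10,8)} total cap 44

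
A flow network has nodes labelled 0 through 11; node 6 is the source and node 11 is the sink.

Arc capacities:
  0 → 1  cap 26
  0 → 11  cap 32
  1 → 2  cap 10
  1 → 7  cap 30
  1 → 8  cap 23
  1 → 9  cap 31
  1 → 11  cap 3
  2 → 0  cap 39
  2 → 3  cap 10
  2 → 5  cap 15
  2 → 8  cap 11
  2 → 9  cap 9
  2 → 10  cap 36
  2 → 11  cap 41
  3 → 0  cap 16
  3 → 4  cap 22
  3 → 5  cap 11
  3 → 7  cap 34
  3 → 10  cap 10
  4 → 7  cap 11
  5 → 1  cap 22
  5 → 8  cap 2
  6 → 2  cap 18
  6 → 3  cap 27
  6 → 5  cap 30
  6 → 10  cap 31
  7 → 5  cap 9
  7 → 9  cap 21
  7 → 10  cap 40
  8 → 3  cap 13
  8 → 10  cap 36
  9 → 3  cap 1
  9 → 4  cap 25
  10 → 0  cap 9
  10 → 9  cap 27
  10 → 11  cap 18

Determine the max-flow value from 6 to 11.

augment #1: 6→2→11 bottleneck 18, total now 18
augment #2: 6→10→11 bottleneck 18, total now 36
augment #3: 6→3→0→11 bottleneck 16, total now 52
augment #4: 6→5→1→11 bottleneck 3, total now 55
augment #5: 6→10→0→11 bottleneck 9, total now 64
augment #6: 6→5→1→2→11 bottleneck 10, total now 74

Maximum flow value: 74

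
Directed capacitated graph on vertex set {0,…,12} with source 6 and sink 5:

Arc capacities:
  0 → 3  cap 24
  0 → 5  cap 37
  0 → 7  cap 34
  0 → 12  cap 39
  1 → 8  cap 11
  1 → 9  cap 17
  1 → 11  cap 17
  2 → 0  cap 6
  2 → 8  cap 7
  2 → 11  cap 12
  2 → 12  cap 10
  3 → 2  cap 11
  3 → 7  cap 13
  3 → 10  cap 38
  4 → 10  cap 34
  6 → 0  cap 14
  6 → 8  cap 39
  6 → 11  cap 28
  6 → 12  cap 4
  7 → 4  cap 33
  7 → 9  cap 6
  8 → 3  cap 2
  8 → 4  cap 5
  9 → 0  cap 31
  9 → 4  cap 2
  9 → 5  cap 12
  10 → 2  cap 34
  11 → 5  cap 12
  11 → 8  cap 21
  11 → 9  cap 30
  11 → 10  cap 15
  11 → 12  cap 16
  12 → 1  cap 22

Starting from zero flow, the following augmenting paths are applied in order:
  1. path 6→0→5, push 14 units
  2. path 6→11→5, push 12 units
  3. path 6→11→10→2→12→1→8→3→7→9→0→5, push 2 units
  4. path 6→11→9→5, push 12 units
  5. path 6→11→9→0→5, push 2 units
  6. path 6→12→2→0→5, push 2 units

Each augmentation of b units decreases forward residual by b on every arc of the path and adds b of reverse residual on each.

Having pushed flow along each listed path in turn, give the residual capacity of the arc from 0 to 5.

after path 1 (6→0→5, push 14): res(0,5)=23
after path 2 (6→11→5, push 12): res(0,5)=23
after path 3 (6→11→10→2→12→1→8→3→7→9→0→5, push 2): res(0,5)=21
after path 4 (6→11→9→5, push 12): res(0,5)=21
after path 5 (6→11→9→0→5, push 2): res(0,5)=19
after path 6 (6→12→2→0→5, push 2): res(0,5)=17

Residual capacity of (0,5): 17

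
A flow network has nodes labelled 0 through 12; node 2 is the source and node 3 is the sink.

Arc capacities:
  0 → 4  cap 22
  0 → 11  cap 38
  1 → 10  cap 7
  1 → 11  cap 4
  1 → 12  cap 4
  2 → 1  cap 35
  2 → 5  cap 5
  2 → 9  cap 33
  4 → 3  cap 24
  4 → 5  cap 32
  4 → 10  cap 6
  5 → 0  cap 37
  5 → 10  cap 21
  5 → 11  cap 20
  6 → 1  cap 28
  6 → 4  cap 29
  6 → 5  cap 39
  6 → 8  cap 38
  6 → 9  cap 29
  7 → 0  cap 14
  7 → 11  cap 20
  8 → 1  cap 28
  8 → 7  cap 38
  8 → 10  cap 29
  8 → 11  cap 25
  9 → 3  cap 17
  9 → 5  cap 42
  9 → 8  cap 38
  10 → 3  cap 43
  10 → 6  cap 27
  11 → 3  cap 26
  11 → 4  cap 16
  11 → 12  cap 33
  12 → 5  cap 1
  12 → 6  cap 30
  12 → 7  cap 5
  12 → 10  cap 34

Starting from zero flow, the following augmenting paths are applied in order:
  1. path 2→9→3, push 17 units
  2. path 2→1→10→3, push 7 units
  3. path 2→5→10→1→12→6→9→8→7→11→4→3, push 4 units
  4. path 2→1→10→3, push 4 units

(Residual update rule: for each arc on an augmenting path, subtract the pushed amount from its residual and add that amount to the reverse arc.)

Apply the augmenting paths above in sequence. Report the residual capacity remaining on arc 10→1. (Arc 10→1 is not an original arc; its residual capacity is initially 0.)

after path 1 (2→9→3, push 17): res(10,1)=0
after path 2 (2→1→10→3, push 7): res(10,1)=7
after path 3 (2→5→10→1→12→6→9→8→7→11→4→3, push 4): res(10,1)=3
after path 4 (2→1→10→3, push 4): res(10,1)=7

Residual capacity of (10,1): 7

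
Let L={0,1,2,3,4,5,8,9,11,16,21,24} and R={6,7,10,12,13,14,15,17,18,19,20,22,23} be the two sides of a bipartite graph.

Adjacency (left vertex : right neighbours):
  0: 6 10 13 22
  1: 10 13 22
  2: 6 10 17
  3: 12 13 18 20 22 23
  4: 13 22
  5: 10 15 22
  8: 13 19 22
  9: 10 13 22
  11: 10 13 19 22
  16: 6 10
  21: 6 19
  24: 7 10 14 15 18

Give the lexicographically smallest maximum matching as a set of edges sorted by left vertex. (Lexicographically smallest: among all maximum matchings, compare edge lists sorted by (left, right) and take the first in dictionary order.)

Lex-smallest maximum matching: {(0,6), (1,10), (2,17), (3,12), (4,13), (5,15), (8,19), (9,22), (24,7)}

|M| = 9 (so the lex-smallest maximum matching has 9 edges)
process left vertices in ascending order; for each, take the smallest-labelled available neighbour that still permits 9 edges overall, or leave it unmatched if none does
lex-smallest matching: {0-6, 1-10, 2-17, 3-12, 4-13, 5-15, 8-19, 9-22, 24-7}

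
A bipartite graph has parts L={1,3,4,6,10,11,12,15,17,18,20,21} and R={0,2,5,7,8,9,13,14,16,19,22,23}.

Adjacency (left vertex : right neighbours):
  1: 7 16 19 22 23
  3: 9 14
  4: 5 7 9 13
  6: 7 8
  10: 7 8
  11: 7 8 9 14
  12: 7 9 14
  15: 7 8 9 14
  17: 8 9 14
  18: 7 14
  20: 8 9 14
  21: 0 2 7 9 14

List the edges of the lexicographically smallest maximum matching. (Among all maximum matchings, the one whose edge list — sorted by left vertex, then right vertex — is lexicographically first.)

|M| = 7 (so the lex-smallest maximum matching has 7 edges)
process left vertices in ascending order; for each, take the smallest-labelled available neighbour that still permits 7 edges overall, or leave it unmatched if none does
lex-smallest matching: {1-16, 3-9, 4-5, 6-7, 10-8, 11-14, 21-0}

Lex-smallest maximum matching: {(1,16), (3,9), (4,5), (6,7), (10,8), (11,14), (21,0)}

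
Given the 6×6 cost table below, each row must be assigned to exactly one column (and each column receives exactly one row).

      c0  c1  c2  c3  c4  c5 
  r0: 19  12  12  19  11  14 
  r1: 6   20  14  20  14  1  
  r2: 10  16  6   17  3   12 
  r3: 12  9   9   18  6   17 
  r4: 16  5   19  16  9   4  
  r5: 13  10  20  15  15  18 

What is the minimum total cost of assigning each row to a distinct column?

optimal assignment: row0→col2 (cost 12), row1→col5 (cost 1), row2→col4 (cost 3), row3→col0 (cost 12), row4→col1 (cost 5), row5→col3 (cost 15)
total = 12 + 1 + 3 + 12 + 5 + 15 = 48

Minimum assignment cost: 48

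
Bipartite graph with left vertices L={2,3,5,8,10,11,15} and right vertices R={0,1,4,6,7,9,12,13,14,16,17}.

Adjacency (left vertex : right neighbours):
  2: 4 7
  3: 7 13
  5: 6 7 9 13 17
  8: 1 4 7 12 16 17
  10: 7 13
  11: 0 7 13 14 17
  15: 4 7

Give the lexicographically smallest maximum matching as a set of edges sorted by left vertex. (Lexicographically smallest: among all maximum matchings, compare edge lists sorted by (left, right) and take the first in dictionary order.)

|M| = 6 (so the lex-smallest maximum matching has 6 edges)
process left vertices in ascending order; for each, take the smallest-labelled available neighbour that still permits 6 edges overall, or leave it unmatched if none does
lex-smallest matching: {2-4, 3-7, 5-6, 8-1, 10-13, 11-0}

Lex-smallest maximum matching: {(2,4), (3,7), (5,6), (8,1), (10,13), (11,0)}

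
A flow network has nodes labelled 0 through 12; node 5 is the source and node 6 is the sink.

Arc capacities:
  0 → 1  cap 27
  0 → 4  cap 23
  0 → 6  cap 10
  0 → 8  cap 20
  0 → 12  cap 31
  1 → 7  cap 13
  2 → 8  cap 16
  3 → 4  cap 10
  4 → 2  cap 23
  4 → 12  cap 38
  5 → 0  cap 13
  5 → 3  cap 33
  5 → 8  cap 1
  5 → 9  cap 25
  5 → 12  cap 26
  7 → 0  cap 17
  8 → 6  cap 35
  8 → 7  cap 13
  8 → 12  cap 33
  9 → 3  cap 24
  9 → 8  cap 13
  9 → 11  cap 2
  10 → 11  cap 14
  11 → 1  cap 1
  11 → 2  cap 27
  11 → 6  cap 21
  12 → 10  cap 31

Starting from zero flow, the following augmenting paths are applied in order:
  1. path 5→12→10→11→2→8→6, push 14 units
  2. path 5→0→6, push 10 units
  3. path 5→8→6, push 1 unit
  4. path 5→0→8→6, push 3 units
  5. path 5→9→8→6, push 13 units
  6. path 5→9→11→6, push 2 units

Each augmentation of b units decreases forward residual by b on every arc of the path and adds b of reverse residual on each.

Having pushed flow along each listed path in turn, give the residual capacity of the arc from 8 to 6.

Residual capacity of (8,6): 4

after path 1 (5→12→10→11→2→8→6, push 14): res(8,6)=21
after path 2 (5→0→6, push 10): res(8,6)=21
after path 3 (5→8→6, push 1): res(8,6)=20
after path 4 (5→0→8→6, push 3): res(8,6)=17
after path 5 (5→9→8→6, push 13): res(8,6)=4
after path 6 (5→9→11→6, push 2): res(8,6)=4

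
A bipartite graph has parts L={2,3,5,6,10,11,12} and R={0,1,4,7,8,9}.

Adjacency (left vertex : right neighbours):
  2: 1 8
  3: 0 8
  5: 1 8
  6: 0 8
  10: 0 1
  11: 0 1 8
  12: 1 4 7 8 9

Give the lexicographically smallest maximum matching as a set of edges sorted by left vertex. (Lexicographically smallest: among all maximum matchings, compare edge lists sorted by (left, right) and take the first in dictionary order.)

|M| = 4 (so the lex-smallest maximum matching has 4 edges)
process left vertices in ascending order; for each, take the smallest-labelled available neighbour that still permits 4 edges overall, or leave it unmatched if none does
lex-smallest matching: {2-1, 3-0, 5-8, 12-4}

Lex-smallest maximum matching: {(2,1), (3,0), (5,8), (12,4)}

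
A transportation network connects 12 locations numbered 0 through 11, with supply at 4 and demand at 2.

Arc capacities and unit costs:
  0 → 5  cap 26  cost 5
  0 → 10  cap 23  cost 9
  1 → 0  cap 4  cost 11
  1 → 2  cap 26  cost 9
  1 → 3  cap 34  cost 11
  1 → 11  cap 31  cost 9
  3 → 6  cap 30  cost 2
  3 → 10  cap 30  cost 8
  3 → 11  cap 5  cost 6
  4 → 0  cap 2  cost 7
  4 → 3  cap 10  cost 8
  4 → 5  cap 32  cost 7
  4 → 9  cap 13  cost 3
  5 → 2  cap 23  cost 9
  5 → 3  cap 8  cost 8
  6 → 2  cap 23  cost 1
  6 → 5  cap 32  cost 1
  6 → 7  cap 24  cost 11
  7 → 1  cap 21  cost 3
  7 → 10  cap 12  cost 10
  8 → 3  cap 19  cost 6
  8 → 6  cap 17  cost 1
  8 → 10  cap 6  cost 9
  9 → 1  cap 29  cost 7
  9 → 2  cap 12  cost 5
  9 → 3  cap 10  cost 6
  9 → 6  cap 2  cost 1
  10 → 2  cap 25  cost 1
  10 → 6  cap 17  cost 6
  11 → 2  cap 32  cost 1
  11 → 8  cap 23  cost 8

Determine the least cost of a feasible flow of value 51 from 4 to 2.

shortest-cost path #1: 4→9→6→2 push 2 @ unit cost 5 (adds 10)
shortest-cost path #2: 4→9→2 push 11 @ unit cost 8 (adds 88)
shortest-cost path #3: 4→3→6→2 push 10 @ unit cost 11 (adds 110)
shortest-cost path #4: 4→5→2 push 23 @ unit cost 16 (adds 368)
shortest-cost path #5: 4→0→10→2 push 2 @ unit cost 17 (adds 34)
shortest-cost path #6: 4→5→3→6→2 push 3 @ unit cost 18 (adds 54)
total cost = 664

Minimum cost for 51 units: 664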